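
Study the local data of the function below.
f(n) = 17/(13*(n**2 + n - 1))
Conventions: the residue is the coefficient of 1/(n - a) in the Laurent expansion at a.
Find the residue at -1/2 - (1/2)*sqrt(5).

The factor n**2 + n - 1 splits as (n - a)(n - a') with a = -1/2 - (1/2)*sqrt(5), a' = -1/2 + (1/2)*sqrt(5). At the order-1 pole a set g(n) = (n - a)*f(n) = [17/13] / (n - a').
Simple pole: residue = g(a) at a = -1/2 - (1/2)*sqrt(5), which is -(17/65)*sqrt(5).

The residue is -(17/65)*sqrt(5).


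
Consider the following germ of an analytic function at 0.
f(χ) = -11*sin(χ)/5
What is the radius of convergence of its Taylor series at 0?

The radius of convergence is infinite.

The factor sin(χ) is entire and contributes no finite singular point.
The polynomial part has no poles.
No finite singular points: the Taylor series at 0 converges everywhere.


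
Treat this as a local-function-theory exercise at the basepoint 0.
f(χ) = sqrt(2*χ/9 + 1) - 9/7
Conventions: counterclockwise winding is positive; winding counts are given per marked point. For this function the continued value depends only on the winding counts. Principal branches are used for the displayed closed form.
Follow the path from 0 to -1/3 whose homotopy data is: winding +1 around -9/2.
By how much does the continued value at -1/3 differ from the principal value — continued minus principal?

Continued minus principal equals -(10/9)*sqrt(3).

The rational part is single-valued and drops out of the difference; each branch term changes only by its own monodromy.
(1)*sqrt(1 - χ/(-9/2)): winding +1 is odd, the square root flips sign, contributing -2*(1)*sqrt(1 - (-1/3)/(-9/2)) = -2*(1)*sqrt(25/27) = -(10/9)*sqrt(3).
Summing the contributions at χ = -1/3 gives -(10/9)*sqrt(3).


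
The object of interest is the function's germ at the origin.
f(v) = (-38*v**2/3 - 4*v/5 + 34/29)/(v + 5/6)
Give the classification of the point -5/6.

The point is a pole of order 1.

The denominator factor v + 5/6 vanishes at -5/6 and appears to the power 1; the numerator there equals -10895/1566, nonzero, and no other factor vanishes.
Hence a pole whose order is the multiplicity, 1.


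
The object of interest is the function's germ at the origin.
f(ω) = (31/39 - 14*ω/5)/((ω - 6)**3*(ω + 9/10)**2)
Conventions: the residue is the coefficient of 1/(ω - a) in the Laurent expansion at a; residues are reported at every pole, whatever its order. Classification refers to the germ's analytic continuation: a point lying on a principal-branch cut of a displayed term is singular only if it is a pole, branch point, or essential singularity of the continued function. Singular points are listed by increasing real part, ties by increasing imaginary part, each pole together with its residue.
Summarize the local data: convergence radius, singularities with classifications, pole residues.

Radius of convergence at 0: 9/10.
At -9/10: a pole of order 2; residue 1218800/294672573.
At 6: a pole of order 3; residue -1218800/294672573.

Denominator factor (ω - 6)^3: pole of order 3 at 6, modulus 6.
Denominator factor (ω + 9/10)^2: pole of order 2 at -9/10, modulus 9/10.
The radius of convergence is the smallest modulus among the singular points: 9/10.
At the order-2 pole -9/10 set g(ω) = (ω - (-9/10))^2*f(ω) = (31/39 - 14*ω/5)/(ω - 6)**3.
Order-2 pole: residue = g'(a); g'(-9/10) = 1218800/294672573, so the residue is 1218800/294672573.
At the order-3 pole 6 set g(ω) = (ω - (6))^3*f(ω) = (31/39 - 14*ω/5)/(ω + 9/10)**2.
Order-3 pole: residue = g''(a)/2; g''(6) = -2437600/294672573, so the residue is -1218800/294672573.
List the singular points by increasing real part (a conjugate pair: the negative imaginary part first).


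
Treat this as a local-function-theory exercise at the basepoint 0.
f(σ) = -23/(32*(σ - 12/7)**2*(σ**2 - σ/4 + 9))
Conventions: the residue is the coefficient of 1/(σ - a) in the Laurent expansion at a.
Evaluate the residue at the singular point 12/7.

At the order-2 pole 12/7 set g(σ) = (σ - (12/7))^2*f(σ) = -23/(32*(σ**2 - σ/4 + 9)).
Order-2 pole: residue = g'(a); g'(12/7) = 702121/40716288, so the residue is 702121/40716288.

The residue is 702121/40716288.


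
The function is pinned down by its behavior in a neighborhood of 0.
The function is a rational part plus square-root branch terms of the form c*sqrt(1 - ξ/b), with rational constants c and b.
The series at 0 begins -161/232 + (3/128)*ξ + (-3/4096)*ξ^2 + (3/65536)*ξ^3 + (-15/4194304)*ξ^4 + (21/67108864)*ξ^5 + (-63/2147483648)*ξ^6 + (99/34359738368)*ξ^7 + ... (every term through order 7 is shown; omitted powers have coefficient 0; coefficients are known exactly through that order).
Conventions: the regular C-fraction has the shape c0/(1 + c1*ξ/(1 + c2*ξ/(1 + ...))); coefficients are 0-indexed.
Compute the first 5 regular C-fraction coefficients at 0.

Taylor coefficients (read off): a_0 = -161/232, a_1 = 3/128, a_2 = -3/4096, a_3 = 3/65536, a_4 = -15/4194304.
c0 = a_0 = -161/232. Peel one level at a time: if S = 1 + c*ξ/S' with S'(0) = 1, then c is the ξ-coefficient of S and S' = c*ξ/(S - 1).
S_1 = c0/f = 1 + (87/2576)*ξ + (1131/13271552)*ξ^2 + ...; c1 = 87/2576.
S_2 = c1*ξ/(S_1 - 1) = 1 + (-13/5152)*ξ + (-1/1024)*ξ^2 + ...; c2 = -13/5152.
S_3 = c2*ξ/(S_2 - 1) = 1 + (-161/416)*ξ + (30107/173056)*ξ^2 + ...; c3 = -161/416.
S_4 = c3*ξ/(S_3 - 1) = 1 + (187/416)*ξ + ...; c4 = 187/416.

The regular C-fraction coefficients are [-161/232, 87/2576, -13/5152, -161/416, 187/416].


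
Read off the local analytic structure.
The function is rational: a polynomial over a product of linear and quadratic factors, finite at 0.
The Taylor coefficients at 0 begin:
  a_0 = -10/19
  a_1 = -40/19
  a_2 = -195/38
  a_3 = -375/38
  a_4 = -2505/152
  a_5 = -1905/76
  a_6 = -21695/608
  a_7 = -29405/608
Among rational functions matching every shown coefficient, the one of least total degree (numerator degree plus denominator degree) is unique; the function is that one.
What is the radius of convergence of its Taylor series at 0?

The radius of convergence is 1.

No rational of total degree below 5 reproduces all 8 coefficients; solving the [0/5] Pade equations on them gives f(ν) = 40/(19*(ν - 2)**2*(ν - 1)**3), whose expansion matches every shown term.
Denominator factor (ν - 2)^2: pole of order 2 at 2, modulus 2.
Denominator factor (ν - 1)^3: pole of order 3 at 1, modulus 1.
The radius of convergence is the smallest modulus among the singular points: 1.


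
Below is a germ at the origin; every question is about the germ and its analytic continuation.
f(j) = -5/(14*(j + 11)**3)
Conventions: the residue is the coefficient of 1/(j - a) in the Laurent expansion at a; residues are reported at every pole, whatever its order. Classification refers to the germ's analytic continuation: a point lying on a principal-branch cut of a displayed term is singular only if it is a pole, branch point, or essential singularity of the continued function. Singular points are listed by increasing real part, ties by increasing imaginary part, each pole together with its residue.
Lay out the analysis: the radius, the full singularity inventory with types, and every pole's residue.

Radius of convergence at 0: 11.
At -11: a pole of order 3; residue 0.

Denominator factor (j + 11)^3: pole of order 3 at -11, modulus 11.
The radius of convergence is the smallest modulus among the singular points: 11.
At the order-3 pole -11 set g(j) = (j - (-11))^3*f(j) = -5/14.
Order-3 pole: residue = g''(a)/2; g''(-11) = 0, so the residue is 0.


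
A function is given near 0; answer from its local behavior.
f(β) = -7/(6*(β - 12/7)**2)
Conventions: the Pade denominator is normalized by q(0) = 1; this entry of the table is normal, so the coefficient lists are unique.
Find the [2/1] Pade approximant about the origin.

The Pade approximant has numerator coefficients [-343/864, -2401/15552, -16807/373248]; denominator coefficients [1, -7/9].

Taylor coefficients needed (expand at 0): a_0 = -343/864, a_1 = -2401/5184, a_2 = -16807/41472, a_3 = -117649/373248.
Write the denominator as Q(β) = 1 + q1*β. Requiring Q*f - P = O(β^4) with deg P <= 2 kills the coefficients of β^3..β^3 in Q*f:
  β^3: a_3 + q1*a_2 = 0, i.e. -117649/373248 + (-16807/41472)*q1 = 0.
Solving this linear system: q1 = -7/9.
The numerator is Q*f truncated at degree 2: P0 = a_0 = -343/864; P1 = a_1 + q1*a_0 = -2401/15552; P2 = a_2 + q1*a_1 = -16807/373248.


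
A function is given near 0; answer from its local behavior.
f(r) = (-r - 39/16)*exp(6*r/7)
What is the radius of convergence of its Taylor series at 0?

The radius of convergence is infinite.

The factor exp(6*r/7) is entire and contributes no finite singular point.
The polynomial part has no poles.
No finite singular points: the Taylor series at 0 converges everywhere.


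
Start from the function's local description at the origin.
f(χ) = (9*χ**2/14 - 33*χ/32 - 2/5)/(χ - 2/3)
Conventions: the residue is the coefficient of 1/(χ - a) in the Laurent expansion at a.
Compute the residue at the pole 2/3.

The residue is -449/560.

At the order-1 pole 2/3 set g(χ) = (χ - (2/3))*f(χ) = 9*χ**2/14 - 33*χ/32 - 2/5.
Simple pole: residue = g(a) at a = 2/3, which is -449/560.


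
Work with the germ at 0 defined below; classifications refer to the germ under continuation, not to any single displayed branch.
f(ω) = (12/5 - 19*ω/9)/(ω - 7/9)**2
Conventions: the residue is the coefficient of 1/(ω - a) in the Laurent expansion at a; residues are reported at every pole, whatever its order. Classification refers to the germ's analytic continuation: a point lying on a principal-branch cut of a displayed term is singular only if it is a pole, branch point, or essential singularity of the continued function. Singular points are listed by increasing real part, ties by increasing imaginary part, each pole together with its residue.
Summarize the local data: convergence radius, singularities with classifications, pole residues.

Denominator factor (ω - 7/9)^2: pole of order 2 at 7/9, modulus 7/9.
The radius of convergence is the smallest modulus among the singular points: 7/9.
At the order-2 pole 7/9 set g(ω) = (ω - (7/9))^2*f(ω) = 12/5 - 19*ω/9.
Order-2 pole: residue = g'(a); g'(7/9) = -19/9, so the residue is -19/9.

Radius of convergence at 0: 7/9.
At 7/9: a pole of order 2; residue -19/9.


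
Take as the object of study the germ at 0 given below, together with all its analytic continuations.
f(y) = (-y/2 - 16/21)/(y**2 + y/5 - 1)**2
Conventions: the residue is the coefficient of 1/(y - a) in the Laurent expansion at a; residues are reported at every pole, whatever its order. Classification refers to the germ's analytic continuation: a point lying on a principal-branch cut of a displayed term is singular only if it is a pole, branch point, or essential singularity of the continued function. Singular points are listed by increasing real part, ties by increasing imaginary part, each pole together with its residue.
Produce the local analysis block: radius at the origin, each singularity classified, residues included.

Radius of convergence at 0: -1/10 + (1/10)*sqrt(101).
At -1/10 - (1/10)*sqrt(101): a pole of order 2; residue -(7475/428442)*sqrt(101).
At -1/10 + (1/10)*sqrt(101): a pole of order 2; residue (7475/428442)*sqrt(101).

Denominator factor (y**2 + y/5 - 1)^2: discriminant 101/25, real irrational roots -1/10 + (1/10)*sqrt(101) and -1/10 - (1/10)*sqrt(101); poles of order 2, moduli -1/10 + (1/10)*sqrt(101) and 1/10 + (1/10)*sqrt(101).
The radius of convergence is the smallest modulus among the singular points: -1/10 + (1/10)*sqrt(101).
The factor y**2 + y/5 - 1 splits as (y - a)(y - a') with a = -1/10 - (1/10)*sqrt(101), a' = -1/10 + (1/10)*sqrt(101). At the order-2 pole a set g(y) = (y - a)^2*f(y) = [-y/2 - 16/21] / (y - a')^2.
Order-2 pole: residue = g'(a); g'(-1/10 - (1/10)*sqrt(101)) = -(7475/428442)*sqrt(101), so the residue is -(7475/428442)*sqrt(101).
The factor y**2 + y/5 - 1 splits as (y - a)(y - a') with a = -1/10 + (1/10)*sqrt(101), a' = -1/10 - (1/10)*sqrt(101). At the order-2 pole a set g(y) = (y - a)^2*f(y) = [-y/2 - 16/21] / (y - a')^2.
Order-2 pole: residue = g'(a); g'(-1/10 + (1/10)*sqrt(101)) = (7475/428442)*sqrt(101), so the residue is (7475/428442)*sqrt(101).
List the singular points by increasing real part (a conjugate pair: the negative imaginary part first).


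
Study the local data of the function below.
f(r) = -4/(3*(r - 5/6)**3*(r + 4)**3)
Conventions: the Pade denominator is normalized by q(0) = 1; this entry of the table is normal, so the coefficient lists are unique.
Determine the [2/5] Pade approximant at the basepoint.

Taylor coefficients needed (expand at 0): a_0 = 9/250, a_1 = 513/5000, a_2 = 11367/50000, a_3 = 17271/40000, a_4 = 6013467/8000000, a_5 = 986317911/800000000, a_6 = 7750046853/4000000000, a_7 = 235820417499/80000000000.
Write the denominator as Q(r) = 1 + q1*r + q2*r^2 + q3*r^3 + q4*r^4 + q5*r^5. Requiring Q*f - P = O(r^8) with deg P <= 2 kills the coefficients of r^3..r^7 in Q*f:
  r^3: a_3 + q1*a_2 + q2*a_1 + q3*a_0 = 0, i.e. 17271/40000 + (11367/50000)*q1 + (513/5000)*q2 + (9/250)*q3 = 0.
  r^4: a_4 + q1*a_3 + q2*a_2 + q3*a_1 + q4*a_0 = 0, i.e. 6013467/8000000 + (17271/40000)*q1 + (11367/50000)*q2 + (513/5000)*q3 + (9/250)*q4 = 0.
  r^5: a_5 + q1*a_4 + q2*a_3 + q3*a_2 + q4*a_1 + q5*a_0 = 0, i.e. 986317911/800000000 + (6013467/8000000)*q1 + (17271/40000)*q2 + (11367/50000)*q3 + (513/5000)*q4 + (9/250)*q5 = 0.
  r^6: a_6 + q1*a_5 + q2*a_4 + q3*a_3 + q4*a_2 + q5*a_1 = 0, i.e. 7750046853/4000000000 + (986317911/800000000)*q1 + (6013467/8000000)*q2 + (17271/40000)*q3 + (11367/50000)*q4 + (513/5000)*q5 = 0.
  r^7: a_7 + q1*a_6 + q2*a_5 + q3*a_4 + q4*a_3 + q5*a_2 = 0, i.e. 235820417499/80000000000 + (7750046853/4000000000)*q1 + (986317911/800000000)*q2 + (6013467/8000000)*q3 + (17271/40000)*q4 + (11367/50000)*q5 = 0.
Solving this linear system: q1 = -25137/8420, q2 = 371763/168400, q3 = 1910621/3368000, q4 = -425667/673600, q5 = -5757/33680.
The numerator is Q*f truncated at degree 2: P0 = a_0 = 9/250; P1 = a_1 + q1*a_0 = -513/105250; P2 = a_2 + q1*a_1 + q2*a_0 = 27/52625.

The Pade approximant has numerator coefficients [9/250, -513/105250, 27/52625]; denominator coefficients [1, -25137/8420, 371763/168400, 1910621/3368000, -425667/673600, -5757/33680].


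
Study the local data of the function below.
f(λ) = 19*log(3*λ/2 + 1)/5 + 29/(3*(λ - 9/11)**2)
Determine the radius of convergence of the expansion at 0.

The radius of convergence is 2/3.

Denominator factor (λ - 9/11)^2: pole of order 2 at 9/11, modulus 9/11.
Branch term (19/5)*log(1 - λ/(-2/3)): its argument vanishes at λ = -2/3, a logarithmic branch point, modulus 2/3.
The radius of convergence is the smallest modulus among the singular points: 2/3.


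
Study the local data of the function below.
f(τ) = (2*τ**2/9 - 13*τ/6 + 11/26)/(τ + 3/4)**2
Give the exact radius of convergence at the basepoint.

The radius of convergence is 3/4.

Denominator factor (τ + 3/4)^2: pole of order 2 at -3/4, modulus 3/4.
The radius of convergence is the smallest modulus among the singular points: 3/4.


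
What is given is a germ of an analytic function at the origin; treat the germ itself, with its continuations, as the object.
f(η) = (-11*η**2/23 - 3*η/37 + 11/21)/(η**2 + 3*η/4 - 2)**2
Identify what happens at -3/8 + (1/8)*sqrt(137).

The point is a pole of order 2.

The denominator factor η**2 + 3*η/4 - 2 vanishes at -3/8 + (1/8)*sqrt(137) and appears to the power 2; the numerator there equals -306991/571872 + (945/27232)*sqrt(137), nonzero, and no other factor vanishes.
Hence a pole whose order is the multiplicity, 2.


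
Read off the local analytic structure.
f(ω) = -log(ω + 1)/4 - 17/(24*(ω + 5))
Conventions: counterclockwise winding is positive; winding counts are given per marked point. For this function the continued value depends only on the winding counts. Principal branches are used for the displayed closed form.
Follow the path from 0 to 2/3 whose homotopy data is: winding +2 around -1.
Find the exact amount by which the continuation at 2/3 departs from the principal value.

The rational part is single-valued and drops out of the difference; each branch term changes only by its own monodromy.
(-1/4)*log(1 - ω/(-1)): each positive loop around -1 adds 2*pi*i to the log, so winding +2 contributes (-1/4)*(2)*2*pi*i = -pi*i.
Summing the contributions at ω = 2/3 gives -pi*i.

Continued minus principal equals -pi*i.


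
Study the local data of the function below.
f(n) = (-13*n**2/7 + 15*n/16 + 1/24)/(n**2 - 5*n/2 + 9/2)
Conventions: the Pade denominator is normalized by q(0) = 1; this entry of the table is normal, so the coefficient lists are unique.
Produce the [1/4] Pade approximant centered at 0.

Taylor coefficients needed (expand at 0): a_0 = 1/108, a_1 = 415/1944, a_2 = -36271/122472, a_3 = -233645/1102248, a_4 = -73621/1417176, a_5 = 1628875/89282088.
Write the denominator as Q(n) = 1 + q1*n + q2*n^2 + q3*n^3 + q4*n^4. Requiring Q*f - P = O(n^6) with deg P <= 1 kills the coefficients of n^2..n^5 in Q*f:
  n^2: a_2 + q1*a_1 + q2*a_0 = 0, i.e. -36271/122472 + (415/1944)*q1 + (1/108)*q2 = 0.
  n^3: a_3 + q1*a_2 + q2*a_1 + q3*a_0 = 0, i.e. -233645/1102248 + (-36271/122472)*q1 + (415/1944)*q2 + (1/108)*q3 = 0.
  n^4: a_4 + q1*a_3 + q2*a_2 + q3*a_1 + q4*a_0 = 0, i.e. -73621/1417176 + (-233645/1102248)*q1 + (-36271/122472)*q2 + (415/1944)*q3 + (1/108)*q4 = 0.
  n^5: a_5 + q1*a_4 + q2*a_3 + q3*a_2 + q4*a_1 = 0, i.e. 1628875/89282088 + (-73621/1417176)*q1 + (-233645/1102248)*q2 + (-36271/122472)*q3 + (415/1944)*q4 = 0.
Solving this linear system: q1 = 108558665/85063059, q2 = 1525036522/595441413, q3 = 308507680/66160157, q4 = 12833919488/1389363297.
The numerator is Q*f truncated at degree 1: P0 = a_0 = 1/108; P1 = a_1 + q1*a_0 = 153313685/680504472.

The Pade approximant has numerator coefficients [1/108, 153313685/680504472]; denominator coefficients [1, 108558665/85063059, 1525036522/595441413, 308507680/66160157, 12833919488/1389363297].


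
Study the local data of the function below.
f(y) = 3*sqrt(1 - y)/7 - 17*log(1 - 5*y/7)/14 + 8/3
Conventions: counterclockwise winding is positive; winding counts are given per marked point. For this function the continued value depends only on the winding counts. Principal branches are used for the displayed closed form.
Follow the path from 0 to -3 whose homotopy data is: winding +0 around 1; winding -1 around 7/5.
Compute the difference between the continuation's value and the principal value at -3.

Continued minus principal equals (17/7)*pi*i.

The rational part is single-valued and drops out of the difference; each branch term changes only by its own monodromy.
(3/7)*sqrt(1 - y/(1)): winding +0 is even, the square root returns to the same sheet, contribution 0.
(-17/14)*log(1 - y/(7/5)): each positive loop around 7/5 adds 2*pi*i to the log, so winding -1 contributes (-17/14)*(-1)*2*pi*i = (17/7)*pi*i.
Summing the contributions at y = -3 gives (17/7)*pi*i.


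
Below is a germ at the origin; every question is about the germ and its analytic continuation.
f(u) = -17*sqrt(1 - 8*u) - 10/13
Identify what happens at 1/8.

The term (-17)*sqrt(1 - u/(1/8)) has argument 1 - 1/8/(1/8) = 0 at 1/8: a square-root (algebraic, two-sheeted) branch point; the remaining terms are analytic or single-valued there.

The point is an algebraic (square-root) branch point.


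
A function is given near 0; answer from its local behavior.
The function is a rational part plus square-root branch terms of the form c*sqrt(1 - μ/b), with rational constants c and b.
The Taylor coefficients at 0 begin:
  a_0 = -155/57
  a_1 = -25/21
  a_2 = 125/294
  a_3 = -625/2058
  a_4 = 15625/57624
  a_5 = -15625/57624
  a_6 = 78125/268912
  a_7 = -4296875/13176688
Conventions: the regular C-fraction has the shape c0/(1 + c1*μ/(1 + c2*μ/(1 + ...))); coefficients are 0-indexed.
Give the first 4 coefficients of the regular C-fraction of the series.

The regular C-fraction coefficients are [-155/57, -95/217, 345/434, 155/966].

Taylor coefficients (read off): a_0 = -155/57, a_1 = -25/21, a_2 = 125/294, a_3 = -625/2058.
c0 = a_0 = -155/57. Peel one level at a time: if S = 1 + c*μ/S' with S'(0) = 1, then c is the μ-coefficient of S and S' = c*μ/(S - 1).
S_1 = c0/f = 1 + (-95/217)*μ + (32775/94178)*μ^2 + ...; c1 = -95/217.
S_2 = c1*μ/(S_1 - 1) = 1 + (345/434)*μ + (-25/196)*μ^2 + ...; c2 = 345/434.
S_3 = c2*μ/(S_2 - 1) = 1 + (155/966)*μ + ...; c3 = 155/966.


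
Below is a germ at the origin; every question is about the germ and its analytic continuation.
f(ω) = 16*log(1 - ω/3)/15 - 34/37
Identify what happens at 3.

The point is a logarithmic branch point.

The term (16/15)*log(1 - ω/(3)) has argument 1 - 3/(3) = 0 at 3: a logarithmic (infinitely-sheeted) branch point; the remaining terms are analytic or single-valued there.


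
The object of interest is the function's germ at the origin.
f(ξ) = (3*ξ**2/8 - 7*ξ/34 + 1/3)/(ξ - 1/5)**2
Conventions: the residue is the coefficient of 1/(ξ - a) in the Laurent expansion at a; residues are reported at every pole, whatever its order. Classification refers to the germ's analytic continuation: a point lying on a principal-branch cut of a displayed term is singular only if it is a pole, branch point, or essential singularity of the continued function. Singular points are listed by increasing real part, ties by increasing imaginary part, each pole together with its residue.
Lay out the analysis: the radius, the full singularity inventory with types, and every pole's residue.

Radius of convergence at 0: 1/5.
At 1/5: a pole of order 2; residue -19/340.

Denominator factor (ξ - 1/5)^2: pole of order 2 at 1/5, modulus 1/5.
The radius of convergence is the smallest modulus among the singular points: 1/5.
At the order-2 pole 1/5 set g(ξ) = (ξ - (1/5))^2*f(ξ) = 3*ξ**2/8 - 7*ξ/34 + 1/3.
Order-2 pole: residue = g'(a); g'(1/5) = -19/340, so the residue is -19/340.


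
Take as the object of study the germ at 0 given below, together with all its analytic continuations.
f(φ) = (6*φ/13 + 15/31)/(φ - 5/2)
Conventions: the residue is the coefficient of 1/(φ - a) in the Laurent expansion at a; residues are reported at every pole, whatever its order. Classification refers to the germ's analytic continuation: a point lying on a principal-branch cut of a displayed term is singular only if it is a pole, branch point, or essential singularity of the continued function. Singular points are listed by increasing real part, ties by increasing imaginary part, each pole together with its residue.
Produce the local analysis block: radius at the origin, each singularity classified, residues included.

Denominator factor (φ - 5/2): pole of order 1 at 5/2, modulus 5/2.
The radius of convergence is the smallest modulus among the singular points: 5/2.
At the order-1 pole 5/2 set g(φ) = (φ - (5/2))*f(φ) = 6*φ/13 + 15/31.
Simple pole: residue = g(a) at a = 5/2, which is 660/403.

Radius of convergence at 0: 5/2.
At 5/2: a pole of order 1; residue 660/403.


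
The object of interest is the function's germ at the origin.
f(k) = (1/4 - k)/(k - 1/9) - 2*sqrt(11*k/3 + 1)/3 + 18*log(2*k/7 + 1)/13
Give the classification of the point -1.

Denominator factors: k - 1/9 = -10/9 at k = -1 — none vanishes.
Branch term sqrt(1 - k/(-3/11)): argument at -1 is -8/3, nonzero, so -1 is not its branch point (a point on a principal cut is still regular for the continued germ).
Branch term log(1 - k/(-7/2)): argument at -1 is 5/7, nonzero, so -1 is not its branch point (a point on a principal cut is still regular for the continued germ).
So the germ continues analytically to -1.

The point is a regular point.


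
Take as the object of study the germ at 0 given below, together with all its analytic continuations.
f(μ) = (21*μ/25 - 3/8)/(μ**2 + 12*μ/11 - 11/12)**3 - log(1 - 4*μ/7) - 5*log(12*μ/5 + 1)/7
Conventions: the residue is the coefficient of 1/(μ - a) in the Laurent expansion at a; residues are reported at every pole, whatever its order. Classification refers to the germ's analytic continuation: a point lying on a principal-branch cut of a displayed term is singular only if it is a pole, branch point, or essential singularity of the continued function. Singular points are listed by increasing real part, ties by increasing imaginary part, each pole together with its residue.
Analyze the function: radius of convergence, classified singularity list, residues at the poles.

Denominator factor (μ**2 + 12*μ/11 - 11/12)^3: discriminant 1763/363, real irrational roots -6/11 + (1/66)*sqrt(5289) and -6/11 - (1/66)*sqrt(5289); poles of order 3, moduli -6/11 + (1/66)*sqrt(5289) and 6/11 + (1/66)*sqrt(5289).
Branch term (-1)*log(1 - μ/(7/4)): its argument vanishes at μ = 7/4, a logarithmic branch point, modulus 7/4.
Branch term (-5/7)*log(1 - μ/(-5/12)): its argument vanishes at μ = -5/12, a logarithmic branch point, modulus 5/12.
The radius of convergence is the smallest modulus among the singular points: 5/12.
The branch terms are analytic at -6/11 - (1/66)*sqrt(5289) and contribute nothing to the residue; only the rational part matters.
The factor μ**2 + 12*μ/11 - 11/12 splits as (μ - a)(μ - a') with a = -6/11 - (1/66)*sqrt(5289), a' = -6/11 + (1/66)*sqrt(5289). At the order-3 pole a set g(μ) = (μ - a)^3*(rational part) = [21*μ/25 - 3/8] / (μ - a')^3.
Order-3 pole: residue = g''(a)/2; g''(-6/11 - (1/66)*sqrt(5289)) = (724597731/273985097350)*sqrt(5289), so the residue is (724597731/547970194700)*sqrt(5289).
The branch terms are analytic at -6/11 + (1/66)*sqrt(5289) and contribute nothing to the residue; only the rational part matters.
The factor μ**2 + 12*μ/11 - 11/12 splits as (μ - a)(μ - a') with a = -6/11 + (1/66)*sqrt(5289), a' = -6/11 - (1/66)*sqrt(5289). At the order-3 pole a set g(μ) = (μ - a)^3*(rational part) = [21*μ/25 - 3/8] / (μ - a')^3.
Order-3 pole: residue = g''(a)/2; g''(-6/11 + (1/66)*sqrt(5289)) = -(724597731/273985097350)*sqrt(5289), so the residue is -(724597731/547970194700)*sqrt(5289).
List the singular points by increasing real part (a conjugate pair: the negative imaginary part first).

Radius of convergence at 0: 5/12.
At -6/11 - (1/66)*sqrt(5289): a pole of order 3; residue (724597731/547970194700)*sqrt(5289).
At -5/12: a logarithmic branch point.
At -6/11 + (1/66)*sqrt(5289): a pole of order 3; residue -(724597731/547970194700)*sqrt(5289).
At 7/4: a logarithmic branch point.


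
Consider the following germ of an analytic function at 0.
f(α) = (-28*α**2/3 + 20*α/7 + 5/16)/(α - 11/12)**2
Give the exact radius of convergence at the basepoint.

Denominator factor (α - 11/12)^2: pole of order 2 at 11/12, modulus 11/12.
The radius of convergence is the smallest modulus among the singular points: 11/12.

The radius of convergence is 11/12.


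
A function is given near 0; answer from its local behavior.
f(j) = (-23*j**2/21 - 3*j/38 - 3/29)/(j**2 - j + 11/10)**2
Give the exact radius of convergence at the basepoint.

Denominator factor (j**2 - j + 11/10)^2: discriminant -17/5, complex-conjugate roots (1/2) + ((1/10)*sqrt(85))*i and (1/2) - ((1/10)*sqrt(85))*i; poles of order 2, moduli (1/10)*sqrt(110) and (1/10)*sqrt(110).
The radius of convergence is the smallest modulus among the singular points: (1/10)*sqrt(110).

The radius of convergence is (1/10)*sqrt(110).


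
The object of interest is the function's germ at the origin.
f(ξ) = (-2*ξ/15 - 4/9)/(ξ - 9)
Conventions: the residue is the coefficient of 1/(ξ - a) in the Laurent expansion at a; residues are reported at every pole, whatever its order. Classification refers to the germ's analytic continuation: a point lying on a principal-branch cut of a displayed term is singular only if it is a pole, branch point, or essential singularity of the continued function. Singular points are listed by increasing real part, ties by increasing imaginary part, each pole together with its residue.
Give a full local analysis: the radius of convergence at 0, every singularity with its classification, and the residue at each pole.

Denominator factor (ξ - 9): pole of order 1 at 9, modulus 9.
The radius of convergence is the smallest modulus among the singular points: 9.
At the order-1 pole 9 set g(ξ) = (ξ - (9))*f(ξ) = -2*ξ/15 - 4/9.
Simple pole: residue = g(a) at a = 9, which is -74/45.

Radius of convergence at 0: 9.
At 9: a pole of order 1; residue -74/45.


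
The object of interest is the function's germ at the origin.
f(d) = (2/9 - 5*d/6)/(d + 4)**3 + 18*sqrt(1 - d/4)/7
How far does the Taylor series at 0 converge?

Denominator factor (d + 4)^3: pole of order 3 at -4, modulus 4.
Branch term (18/7)*sqrt(1 - d/(4)): its argument vanishes at d = 4, a square-root branch point, modulus 4.
The radius of convergence is the smallest modulus among the singular points: 4.

The radius of convergence is 4.


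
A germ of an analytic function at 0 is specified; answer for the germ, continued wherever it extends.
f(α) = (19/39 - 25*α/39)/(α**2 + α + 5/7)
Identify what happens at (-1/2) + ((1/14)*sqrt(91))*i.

The point is a pole of order 1.

The denominator factor α**2 + α + 5/7 vanishes at (-1/2) + ((1/14)*sqrt(91))*i and appears to the power 1; the numerator there equals (21/26) - ((25/546)*sqrt(91))*i, nonzero, and no other factor vanishes.
Hence a pole whose order is the multiplicity, 1.


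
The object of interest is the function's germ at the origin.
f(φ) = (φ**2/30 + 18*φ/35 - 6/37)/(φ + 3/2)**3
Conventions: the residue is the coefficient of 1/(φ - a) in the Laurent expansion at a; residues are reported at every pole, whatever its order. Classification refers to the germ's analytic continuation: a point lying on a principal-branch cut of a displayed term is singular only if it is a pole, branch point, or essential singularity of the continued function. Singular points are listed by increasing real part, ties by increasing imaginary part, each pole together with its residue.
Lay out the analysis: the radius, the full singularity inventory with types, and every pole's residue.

Denominator factor (φ + 3/2)^3: pole of order 3 at -3/2, modulus 3/2.
The radius of convergence is the smallest modulus among the singular points: 3/2.
At the order-3 pole -3/2 set g(φ) = (φ - (-3/2))^3*f(φ) = φ**2/30 + 18*φ/35 - 6/37.
Order-3 pole: residue = g''(a)/2; g''(-3/2) = 1/15, so the residue is 1/30.

Radius of convergence at 0: 3/2.
At -3/2: a pole of order 3; residue 1/30.


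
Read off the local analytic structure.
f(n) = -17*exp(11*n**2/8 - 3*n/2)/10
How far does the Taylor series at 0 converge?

The factor exp(11*n**2/8 - 3*n/2) is entire and contributes no finite singular point.
The polynomial part has no poles.
No finite singular points: the Taylor series at 0 converges everywhere.

The radius of convergence is infinite.


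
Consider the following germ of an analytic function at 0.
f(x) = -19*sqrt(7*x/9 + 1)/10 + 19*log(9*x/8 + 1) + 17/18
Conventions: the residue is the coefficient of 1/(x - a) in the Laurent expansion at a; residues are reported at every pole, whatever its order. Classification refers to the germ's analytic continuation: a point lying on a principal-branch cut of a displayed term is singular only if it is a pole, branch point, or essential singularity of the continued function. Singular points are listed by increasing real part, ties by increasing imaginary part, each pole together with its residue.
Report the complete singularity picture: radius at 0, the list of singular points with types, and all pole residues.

Branch term (19)*log(1 - x/(-8/9)): its argument vanishes at x = -8/9, a logarithmic branch point, modulus 8/9.
Branch term (-19/10)*sqrt(1 - x/(-9/7)): its argument vanishes at x = -9/7, a square-root branch point, modulus 9/7.
The radius of convergence is the smallest modulus among the singular points: 8/9.
List the singular points by increasing real part (a conjugate pair: the negative imaginary part first).

Radius of convergence at 0: 8/9.
At -9/7: an algebraic (square-root) branch point.
At -8/9: a logarithmic branch point.


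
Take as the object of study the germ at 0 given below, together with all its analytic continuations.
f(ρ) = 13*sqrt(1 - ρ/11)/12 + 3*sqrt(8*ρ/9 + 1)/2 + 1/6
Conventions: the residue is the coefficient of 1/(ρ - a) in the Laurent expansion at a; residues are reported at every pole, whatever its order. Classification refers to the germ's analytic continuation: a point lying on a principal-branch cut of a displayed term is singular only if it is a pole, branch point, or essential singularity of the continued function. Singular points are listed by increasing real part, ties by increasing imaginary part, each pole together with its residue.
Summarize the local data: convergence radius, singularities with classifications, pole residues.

Branch term (13/12)*sqrt(1 - ρ/(11)): its argument vanishes at ρ = 11, a square-root branch point, modulus 11.
Branch term (3/2)*sqrt(1 - ρ/(-9/8)): its argument vanishes at ρ = -9/8, a square-root branch point, modulus 9/8.
The radius of convergence is the smallest modulus among the singular points: 9/8.
List the singular points by increasing real part (a conjugate pair: the negative imaginary part first).

Radius of convergence at 0: 9/8.
At -9/8: an algebraic (square-root) branch point.
At 11: an algebraic (square-root) branch point.


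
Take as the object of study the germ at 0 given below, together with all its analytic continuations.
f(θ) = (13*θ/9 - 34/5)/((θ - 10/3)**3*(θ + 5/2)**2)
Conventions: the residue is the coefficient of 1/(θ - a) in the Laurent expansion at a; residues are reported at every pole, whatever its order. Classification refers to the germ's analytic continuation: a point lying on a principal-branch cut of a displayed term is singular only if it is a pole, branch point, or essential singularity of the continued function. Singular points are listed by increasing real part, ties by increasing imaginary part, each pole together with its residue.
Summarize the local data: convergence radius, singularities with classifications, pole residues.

Radius of convergence at 0: 5/2.
At -5/2: a pole of order 2; residue 147792/7503125.
At 10/3: a pole of order 3; residue -147792/7503125.

Denominator factor (θ - 10/3)^3: pole of order 3 at 10/3, modulus 10/3.
Denominator factor (θ + 5/2)^2: pole of order 2 at -5/2, modulus 5/2.
The radius of convergence is the smallest modulus among the singular points: 5/2.
At the order-2 pole -5/2 set g(θ) = (θ - (-5/2))^2*f(θ) = (13*θ/9 - 34/5)/(θ - 10/3)**3.
Order-2 pole: residue = g'(a); g'(-5/2) = 147792/7503125, so the residue is 147792/7503125.
At the order-3 pole 10/3 set g(θ) = (θ - (10/3))^3*f(θ) = (13*θ/9 - 34/5)/(θ + 5/2)**2.
Order-3 pole: residue = g''(a)/2; g''(10/3) = -295584/7503125, so the residue is -147792/7503125.
List the singular points by increasing real part (a conjugate pair: the negative imaginary part first).


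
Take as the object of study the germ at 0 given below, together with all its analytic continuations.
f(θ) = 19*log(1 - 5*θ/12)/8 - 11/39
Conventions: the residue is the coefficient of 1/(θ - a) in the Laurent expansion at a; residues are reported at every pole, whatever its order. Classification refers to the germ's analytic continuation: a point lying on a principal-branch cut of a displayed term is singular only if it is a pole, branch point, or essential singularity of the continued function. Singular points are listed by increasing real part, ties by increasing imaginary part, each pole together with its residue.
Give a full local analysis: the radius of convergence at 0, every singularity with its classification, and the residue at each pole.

Branch term (19/8)*log(1 - θ/(12/5)): its argument vanishes at θ = 12/5, a logarithmic branch point, modulus 12/5.
The radius of convergence is the smallest modulus among the singular points: 12/5.

Radius of convergence at 0: 12/5.
At 12/5: a logarithmic branch point.


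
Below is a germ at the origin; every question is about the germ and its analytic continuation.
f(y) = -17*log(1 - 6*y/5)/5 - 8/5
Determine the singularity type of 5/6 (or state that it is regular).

The point is a logarithmic branch point.

The term (-17/5)*log(1 - y/(5/6)) has argument 1 - 5/6/(5/6) = 0 at 5/6: a logarithmic (infinitely-sheeted) branch point; the remaining terms are analytic or single-valued there.


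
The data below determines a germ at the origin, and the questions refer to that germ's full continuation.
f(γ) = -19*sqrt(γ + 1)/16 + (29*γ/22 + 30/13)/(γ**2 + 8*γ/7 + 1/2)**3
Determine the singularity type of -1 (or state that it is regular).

The point is an algebraic (square-root) branch point.

The term (-19/16)*sqrt(1 - γ/(-1)) has argument 1 - -1/(-1) = 0 at -1: a square-root (algebraic, two-sheeted) branch point; the remaining terms are analytic or single-valued there.


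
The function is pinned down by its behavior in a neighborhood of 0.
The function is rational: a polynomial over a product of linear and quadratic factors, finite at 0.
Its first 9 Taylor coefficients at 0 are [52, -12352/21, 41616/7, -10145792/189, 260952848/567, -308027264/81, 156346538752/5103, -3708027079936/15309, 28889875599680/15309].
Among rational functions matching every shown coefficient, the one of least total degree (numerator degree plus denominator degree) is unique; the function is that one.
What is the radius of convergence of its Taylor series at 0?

The radius of convergence is -5/3 + (1/6)*sqrt(118).

No rational of total degree below 7 reproduces all 9 coefficients; solving the [2/5] Pade equations on them gives f(r) = (4*r**2/7 - r/7 - 13/2)/((r - 1/2)*(r**2 - 10*r/3 - 1/2)**2), whose expansion matches every shown term.
Denominator factor (r**2 - 10*r/3 - 1/2)^2: discriminant 118/9, real irrational roots 5/3 + (1/6)*sqrt(118) and 5/3 - (1/6)*sqrt(118); poles of order 2, moduli 5/3 + (1/6)*sqrt(118) and -5/3 + (1/6)*sqrt(118).
Denominator factor (r - 1/2): pole of order 1 at 1/2, modulus 1/2.
The radius of convergence is the smallest modulus among the singular points: -5/3 + (1/6)*sqrt(118).


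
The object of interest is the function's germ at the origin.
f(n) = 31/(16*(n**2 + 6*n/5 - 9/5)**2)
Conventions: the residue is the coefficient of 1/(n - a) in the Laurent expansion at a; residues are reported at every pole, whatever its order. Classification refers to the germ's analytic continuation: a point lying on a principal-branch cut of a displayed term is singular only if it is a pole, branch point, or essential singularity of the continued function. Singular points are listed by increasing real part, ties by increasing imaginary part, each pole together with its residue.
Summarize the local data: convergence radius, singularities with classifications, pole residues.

Radius of convergence at 0: -3/5 + (3/5)*sqrt(6).
At -3/5 - (3/5)*sqrt(6): a pole of order 2; residue (3875/62208)*sqrt(6).
At -3/5 + (3/5)*sqrt(6): a pole of order 2; residue -(3875/62208)*sqrt(6).

Denominator factor (n**2 + 6*n/5 - 9/5)^2: discriminant 216/25, real irrational roots -3/5 + (3/5)*sqrt(6) and -3/5 - (3/5)*sqrt(6); poles of order 2, moduli -3/5 + (3/5)*sqrt(6) and 3/5 + (3/5)*sqrt(6).
The radius of convergence is the smallest modulus among the singular points: -3/5 + (3/5)*sqrt(6).
The factor n**2 + 6*n/5 - 9/5 splits as (n - a)(n - a') with a = -3/5 - (3/5)*sqrt(6), a' = -3/5 + (3/5)*sqrt(6). At the order-2 pole a set g(n) = (n - a)^2*f(n) = [31/16] / (n - a')^2.
Order-2 pole: residue = g'(a); g'(-3/5 - (3/5)*sqrt(6)) = (3875/62208)*sqrt(6), so the residue is (3875/62208)*sqrt(6).
The factor n**2 + 6*n/5 - 9/5 splits as (n - a)(n - a') with a = -3/5 + (3/5)*sqrt(6), a' = -3/5 - (3/5)*sqrt(6). At the order-2 pole a set g(n) = (n - a)^2*f(n) = [31/16] / (n - a')^2.
Order-2 pole: residue = g'(a); g'(-3/5 + (3/5)*sqrt(6)) = -(3875/62208)*sqrt(6), so the residue is -(3875/62208)*sqrt(6).
List the singular points by increasing real part (a conjugate pair: the negative imaginary part first).


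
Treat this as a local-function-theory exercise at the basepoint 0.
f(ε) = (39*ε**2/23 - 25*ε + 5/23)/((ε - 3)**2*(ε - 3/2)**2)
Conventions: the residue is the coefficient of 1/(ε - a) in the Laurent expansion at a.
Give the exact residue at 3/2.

The residue is -17812/621.

At the order-2 pole 3/2 set g(ε) = (ε - (3/2))^2*f(ε) = (39*ε**2/23 - 25*ε + 5/23)/(ε - 3)**2.
Order-2 pole: residue = g'(a); g'(3/2) = -17812/621, so the residue is -17812/621.
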